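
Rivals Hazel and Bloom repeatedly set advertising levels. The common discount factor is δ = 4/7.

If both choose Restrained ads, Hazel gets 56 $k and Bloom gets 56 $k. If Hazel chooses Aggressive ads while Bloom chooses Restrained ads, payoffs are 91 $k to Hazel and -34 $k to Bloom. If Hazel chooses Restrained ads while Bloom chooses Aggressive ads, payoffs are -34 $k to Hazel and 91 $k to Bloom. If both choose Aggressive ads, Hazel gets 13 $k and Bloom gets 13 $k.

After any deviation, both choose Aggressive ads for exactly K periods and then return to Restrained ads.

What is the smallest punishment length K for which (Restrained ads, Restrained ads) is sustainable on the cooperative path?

No profitable deviation requires (56−13)(δ+…+δ^K) ≥ 91−56, i.e. δ+…+δ^K ≥ 35/43 ≈ 0.8140.
With δ = 4/7, the partial sums are K=1: 0.5714, K=2: 0.8980.
K = 2 is the first length at which the sum reaches 0.8140.

2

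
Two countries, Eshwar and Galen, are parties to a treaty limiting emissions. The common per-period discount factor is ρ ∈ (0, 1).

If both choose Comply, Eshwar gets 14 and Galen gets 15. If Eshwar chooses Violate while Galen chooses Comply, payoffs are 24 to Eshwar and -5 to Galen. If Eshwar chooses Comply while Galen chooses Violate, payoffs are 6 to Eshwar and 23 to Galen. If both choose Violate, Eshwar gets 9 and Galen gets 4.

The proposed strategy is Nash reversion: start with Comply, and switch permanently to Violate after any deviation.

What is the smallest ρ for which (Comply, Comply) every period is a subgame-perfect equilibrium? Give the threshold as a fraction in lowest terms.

2/3

For Eshwar: deviation gain 24−14 = 10, per-period punishment loss 14−9 = 5. IC gives ρ ≥ 10/15 = 2/3.
For Galen: gain 8, loss 11 per period, so ρ ≥ 8/19.
The tighter constraint is Eshwar's, so cooperation needs ρ ≥ 2/3.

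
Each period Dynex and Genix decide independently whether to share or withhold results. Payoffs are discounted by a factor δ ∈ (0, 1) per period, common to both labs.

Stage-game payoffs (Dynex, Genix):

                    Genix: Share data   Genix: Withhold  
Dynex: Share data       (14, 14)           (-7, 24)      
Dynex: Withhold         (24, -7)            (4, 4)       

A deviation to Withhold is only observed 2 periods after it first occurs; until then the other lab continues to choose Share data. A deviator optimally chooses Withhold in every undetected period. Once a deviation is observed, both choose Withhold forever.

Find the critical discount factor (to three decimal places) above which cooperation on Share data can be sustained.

A deviator earns 24 for 2 periods, then 4 forever; cooperating earns 14 forever. Multiplying the IC by (1−δ):
14 ≥ 24(1−δ^2) + 4δ^2, so 20·δ^2 ≥ 10 and δ^2 ≥ 1/2.
δ ≥ (1/2)^(1/2) ≈ 0.707.

0.707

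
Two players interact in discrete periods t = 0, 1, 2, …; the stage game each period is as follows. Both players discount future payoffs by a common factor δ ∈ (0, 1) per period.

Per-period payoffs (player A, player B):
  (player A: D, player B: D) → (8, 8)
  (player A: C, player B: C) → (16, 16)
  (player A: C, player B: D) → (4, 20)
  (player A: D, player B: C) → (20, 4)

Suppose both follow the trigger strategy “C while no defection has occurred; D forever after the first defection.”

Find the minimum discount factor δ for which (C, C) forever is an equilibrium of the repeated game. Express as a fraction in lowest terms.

Cooperation forever yields 16 each period: 16/(1−δ).
Deviating yields 20 once, then 8 forever: 20 + 8δ/(1−δ).
No profitable deviation requires 16/(1−δ) ≥ 20 + 8δ/(1−δ).
Multiplying by (1−δ): 16 ≥ 20(1−δ) + 8δ = 20 − 12δ.
So 12δ ≥ 4, i.e. δ ≥ 4/12 = 1/3.

1/3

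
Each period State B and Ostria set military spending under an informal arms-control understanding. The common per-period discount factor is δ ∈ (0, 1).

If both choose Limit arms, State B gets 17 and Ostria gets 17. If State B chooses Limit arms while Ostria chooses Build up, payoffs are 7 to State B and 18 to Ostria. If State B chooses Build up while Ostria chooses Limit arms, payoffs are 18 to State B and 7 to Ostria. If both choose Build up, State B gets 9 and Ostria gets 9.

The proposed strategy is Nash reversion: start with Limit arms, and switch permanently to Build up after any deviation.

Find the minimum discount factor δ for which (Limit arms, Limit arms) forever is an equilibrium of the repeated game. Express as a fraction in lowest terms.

1/9

Under grim trigger the critical discount factor is (T−C)/(T−P) with T = 18, C = 17, P = 9.
δ* = (18−17)/(18−9) = 1/9.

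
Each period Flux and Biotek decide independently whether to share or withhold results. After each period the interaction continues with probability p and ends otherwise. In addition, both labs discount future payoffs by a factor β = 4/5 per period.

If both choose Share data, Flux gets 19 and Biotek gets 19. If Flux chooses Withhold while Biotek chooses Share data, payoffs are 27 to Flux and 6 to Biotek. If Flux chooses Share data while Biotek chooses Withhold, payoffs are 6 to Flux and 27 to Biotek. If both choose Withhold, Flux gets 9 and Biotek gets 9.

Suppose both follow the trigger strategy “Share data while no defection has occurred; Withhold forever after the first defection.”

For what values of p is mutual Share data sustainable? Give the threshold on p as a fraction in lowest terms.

Expected continuation weight on next period's payoff is β·p = 4/5·p, which plays the role of the discount factor.
Cooperation requires 4/5·p ≥ (27−19)/(27−9) = 4/9, hence p ≥ 5/9.

5/9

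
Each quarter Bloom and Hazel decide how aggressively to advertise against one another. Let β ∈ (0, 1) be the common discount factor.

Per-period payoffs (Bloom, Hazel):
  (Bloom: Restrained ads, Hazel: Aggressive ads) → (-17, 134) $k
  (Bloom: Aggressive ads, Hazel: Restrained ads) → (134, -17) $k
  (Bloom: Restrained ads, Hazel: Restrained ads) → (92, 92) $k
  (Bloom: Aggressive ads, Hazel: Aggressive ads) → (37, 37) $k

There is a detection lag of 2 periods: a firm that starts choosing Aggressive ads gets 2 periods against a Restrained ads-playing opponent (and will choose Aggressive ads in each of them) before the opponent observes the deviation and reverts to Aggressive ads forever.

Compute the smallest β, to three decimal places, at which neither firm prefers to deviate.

0.658

The best deviation is to choose Aggressive ads for all 2 undetected periods, earning 134 each, then 37 forever once detected.
Deviation value: 134(1−β^2)/(1−β) + 37β^2/(1−β); cooperation value: 92/(1−β).
IC: 92 ≥ 134(1−β^2) + 37β^2 = 134 − 97β^2.
So β^2 ≥ 42/97, giving β ≥ (42/97)^(1/2) ≈ 0.658.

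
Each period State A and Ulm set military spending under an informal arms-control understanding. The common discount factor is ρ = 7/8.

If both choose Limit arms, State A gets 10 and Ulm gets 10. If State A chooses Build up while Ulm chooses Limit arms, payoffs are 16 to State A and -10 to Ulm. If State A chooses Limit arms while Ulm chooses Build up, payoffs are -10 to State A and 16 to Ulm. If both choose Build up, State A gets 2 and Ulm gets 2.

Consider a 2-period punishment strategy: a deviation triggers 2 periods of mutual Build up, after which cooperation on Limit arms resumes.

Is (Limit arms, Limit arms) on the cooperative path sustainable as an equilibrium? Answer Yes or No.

IC: ρ+…+ρ^2 ≥ (16−10)/(10−2) = 3/4.
At ρ = 7/8: partial sum = 1.6406 ≥ 0.7500. Cooperation sustainable.

Yes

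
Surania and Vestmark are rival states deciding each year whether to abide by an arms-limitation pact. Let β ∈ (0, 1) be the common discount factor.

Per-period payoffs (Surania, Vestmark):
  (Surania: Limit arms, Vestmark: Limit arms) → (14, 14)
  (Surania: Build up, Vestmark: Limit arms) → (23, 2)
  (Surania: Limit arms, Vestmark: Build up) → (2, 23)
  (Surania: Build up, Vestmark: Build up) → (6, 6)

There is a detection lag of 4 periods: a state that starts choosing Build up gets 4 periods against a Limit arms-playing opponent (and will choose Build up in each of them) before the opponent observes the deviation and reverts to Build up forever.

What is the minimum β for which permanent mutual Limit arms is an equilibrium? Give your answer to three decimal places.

The best deviation is to choose Build up for all 4 undetected periods, earning 23 each, then 6 forever once detected.
Deviation value: 23(1−β^4)/(1−β) + 6β^4/(1−β); cooperation value: 14/(1−β).
IC: 14 ≥ 23(1−β^4) + 6β^4 = 23 − 17β^4.
So β^4 ≥ 9/17, giving β ≥ (9/17)^(1/4) ≈ 0.853.

0.853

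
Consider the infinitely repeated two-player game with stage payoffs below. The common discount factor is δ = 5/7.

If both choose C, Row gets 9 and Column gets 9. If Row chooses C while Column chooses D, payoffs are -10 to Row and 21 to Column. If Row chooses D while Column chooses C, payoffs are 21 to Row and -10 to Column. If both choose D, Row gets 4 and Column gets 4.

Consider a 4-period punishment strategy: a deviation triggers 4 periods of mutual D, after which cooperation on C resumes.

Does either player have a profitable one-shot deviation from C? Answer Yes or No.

IC: δ+…+δ^4 ≥ (21−9)/(9−4) = 12/5.
At δ = 5/7: partial sum = 1.8492 < 2.4000. Cooperation not sustainable.

Yes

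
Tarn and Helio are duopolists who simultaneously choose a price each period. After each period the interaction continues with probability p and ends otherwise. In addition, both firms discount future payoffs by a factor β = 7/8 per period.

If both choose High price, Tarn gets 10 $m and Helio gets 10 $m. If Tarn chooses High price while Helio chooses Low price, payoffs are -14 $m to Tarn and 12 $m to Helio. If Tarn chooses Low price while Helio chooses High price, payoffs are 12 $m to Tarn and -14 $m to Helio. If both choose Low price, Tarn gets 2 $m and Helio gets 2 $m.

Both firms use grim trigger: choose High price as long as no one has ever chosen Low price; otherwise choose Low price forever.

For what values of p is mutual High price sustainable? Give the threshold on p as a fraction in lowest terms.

8/35

With continuation probability p and discount β, the effective per-period discount factor is βp.
Grim-trigger IC: βp ≥ (12−10)/(12−2) = 1/5.
So p ≥ (1/5)/(7/8) = 8/35.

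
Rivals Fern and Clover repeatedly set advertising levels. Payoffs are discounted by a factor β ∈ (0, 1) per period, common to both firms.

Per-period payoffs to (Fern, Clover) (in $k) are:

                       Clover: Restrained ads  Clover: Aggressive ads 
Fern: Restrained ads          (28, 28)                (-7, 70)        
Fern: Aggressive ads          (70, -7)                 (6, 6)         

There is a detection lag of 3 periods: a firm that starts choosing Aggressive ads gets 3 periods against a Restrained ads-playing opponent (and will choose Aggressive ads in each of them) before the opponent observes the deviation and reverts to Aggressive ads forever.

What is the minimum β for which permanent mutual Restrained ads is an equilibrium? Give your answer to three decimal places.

Deviating for the 3 undetected periods gains 70−28 = 42 per period over cooperation, then loses 28−6 = 22 per period forever once punishment starts.
Gain: 42(1 + β + … + β^2); loss: 22·β^3/(1−β).
No profitable deviation ⇔ 42(1−β^3) ≤ 22·β^3, i.e. β^3 ≥ 42/(42+22) = 21/32.
Hence β ≥ (21/32)^(1/3) ≈ 0.869.

0.869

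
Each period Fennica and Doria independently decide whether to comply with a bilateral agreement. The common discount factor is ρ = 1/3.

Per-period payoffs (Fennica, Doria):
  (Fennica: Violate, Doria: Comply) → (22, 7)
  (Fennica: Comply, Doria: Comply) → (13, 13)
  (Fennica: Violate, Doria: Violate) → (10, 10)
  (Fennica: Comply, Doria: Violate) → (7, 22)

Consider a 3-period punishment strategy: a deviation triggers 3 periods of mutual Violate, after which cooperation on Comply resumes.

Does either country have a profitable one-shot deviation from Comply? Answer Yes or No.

IC: ρ+…+ρ^3 ≥ (22−13)/(13−10) = 3.
At ρ = 1/3: partial sum = 0.4815 < 3.0000. Cooperation not sustainable.

Yes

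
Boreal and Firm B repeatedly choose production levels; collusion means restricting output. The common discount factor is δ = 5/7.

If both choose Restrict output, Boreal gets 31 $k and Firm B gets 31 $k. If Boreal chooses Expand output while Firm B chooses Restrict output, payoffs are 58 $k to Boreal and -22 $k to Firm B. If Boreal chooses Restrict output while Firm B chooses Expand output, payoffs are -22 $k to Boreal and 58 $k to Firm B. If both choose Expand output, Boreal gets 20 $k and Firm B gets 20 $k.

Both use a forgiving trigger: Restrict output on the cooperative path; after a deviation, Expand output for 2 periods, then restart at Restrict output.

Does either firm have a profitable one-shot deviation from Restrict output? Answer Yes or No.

Yes

IC: δ+…+δ^2 ≥ (58−31)/(31−20) = 27/11.
At δ = 5/7: partial sum = 1.2245 < 2.4545. Cooperation not sustainable.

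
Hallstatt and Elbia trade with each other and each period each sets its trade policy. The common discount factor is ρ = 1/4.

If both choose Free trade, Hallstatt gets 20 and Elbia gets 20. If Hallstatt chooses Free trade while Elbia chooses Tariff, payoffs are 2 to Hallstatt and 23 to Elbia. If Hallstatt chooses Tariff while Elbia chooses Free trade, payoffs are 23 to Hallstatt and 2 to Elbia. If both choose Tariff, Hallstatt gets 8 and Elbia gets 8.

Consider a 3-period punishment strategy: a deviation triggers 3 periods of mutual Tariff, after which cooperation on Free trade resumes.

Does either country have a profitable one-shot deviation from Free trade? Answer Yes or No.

No

Comparing payoff streams over the 4 periods until play realigns: cooperate → 20(1+ρ+…+ρ^3); deviate → 23 + 8(ρ+…+ρ^3).
Cooperation is sustained iff (20−8)(ρ+…+ρ^3) ≥ 23−20.
ρ+…+ρ^3 = 1/4·(1−(1/4)^3)/(1−1/4) = 0.3281, and (23−20)/(20−8) = 0.2500.
0.3281 ≥ 0.2500, so cooperation is sustainable.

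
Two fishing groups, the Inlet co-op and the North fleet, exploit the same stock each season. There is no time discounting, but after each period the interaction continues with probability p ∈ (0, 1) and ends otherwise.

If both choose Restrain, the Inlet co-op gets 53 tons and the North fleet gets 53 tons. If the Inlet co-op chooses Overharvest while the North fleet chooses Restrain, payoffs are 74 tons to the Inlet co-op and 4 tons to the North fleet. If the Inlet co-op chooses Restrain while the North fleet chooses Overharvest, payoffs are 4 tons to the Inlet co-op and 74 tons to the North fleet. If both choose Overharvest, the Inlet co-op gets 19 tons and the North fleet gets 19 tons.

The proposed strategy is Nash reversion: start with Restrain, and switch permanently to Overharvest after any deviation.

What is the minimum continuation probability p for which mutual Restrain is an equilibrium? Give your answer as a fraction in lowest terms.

Expected cooperation value is 53 + p·53 + p²·53 + … = 53/(1−p); deviation gives 74 + p·19/(1−p).
53 ≥ 74(1−p) + 19p ⇒ 55p ≥ 21 ⇒ p ≥ 21/55.

21/55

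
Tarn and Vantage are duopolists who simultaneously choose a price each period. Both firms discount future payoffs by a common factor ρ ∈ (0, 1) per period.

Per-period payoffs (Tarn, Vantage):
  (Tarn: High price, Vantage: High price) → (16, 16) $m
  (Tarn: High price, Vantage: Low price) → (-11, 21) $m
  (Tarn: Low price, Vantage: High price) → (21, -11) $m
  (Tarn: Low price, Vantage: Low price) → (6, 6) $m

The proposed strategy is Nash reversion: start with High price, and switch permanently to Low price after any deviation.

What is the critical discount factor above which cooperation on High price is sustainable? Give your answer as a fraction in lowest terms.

Under grim trigger the critical discount factor is (T−C)/(T−P) with T = 21, C = 16, P = 6.
ρ* = (21−16)/(21−6) = 5/15 = 1/3.

1/3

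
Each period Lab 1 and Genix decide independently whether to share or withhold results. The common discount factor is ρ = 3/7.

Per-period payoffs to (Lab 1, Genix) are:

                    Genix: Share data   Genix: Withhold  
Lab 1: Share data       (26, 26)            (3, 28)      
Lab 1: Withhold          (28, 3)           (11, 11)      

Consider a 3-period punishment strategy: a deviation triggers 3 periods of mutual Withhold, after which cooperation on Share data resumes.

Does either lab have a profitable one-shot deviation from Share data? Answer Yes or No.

IC: ρ+…+ρ^3 ≥ (28−26)/(26−11) = 2/15.
At ρ = 3/7: partial sum = 0.6910 ≥ 0.1333. Cooperation sustainable.

No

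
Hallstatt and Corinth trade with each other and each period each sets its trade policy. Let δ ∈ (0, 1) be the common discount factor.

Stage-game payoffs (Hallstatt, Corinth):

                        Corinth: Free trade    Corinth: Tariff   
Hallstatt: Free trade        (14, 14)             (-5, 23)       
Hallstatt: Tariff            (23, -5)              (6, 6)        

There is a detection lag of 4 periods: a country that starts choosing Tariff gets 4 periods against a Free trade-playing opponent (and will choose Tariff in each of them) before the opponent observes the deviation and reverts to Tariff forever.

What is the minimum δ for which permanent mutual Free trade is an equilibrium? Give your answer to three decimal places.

A deviator earns 23 for 4 periods, then 6 forever; cooperating earns 14 forever. Multiplying the IC by (1−δ):
14 ≥ 23(1−δ^4) + 6δ^4, so 17·δ^4 ≥ 9 and δ^4 ≥ 9/17.
δ ≥ (9/17)^(1/4) ≈ 0.853.

0.853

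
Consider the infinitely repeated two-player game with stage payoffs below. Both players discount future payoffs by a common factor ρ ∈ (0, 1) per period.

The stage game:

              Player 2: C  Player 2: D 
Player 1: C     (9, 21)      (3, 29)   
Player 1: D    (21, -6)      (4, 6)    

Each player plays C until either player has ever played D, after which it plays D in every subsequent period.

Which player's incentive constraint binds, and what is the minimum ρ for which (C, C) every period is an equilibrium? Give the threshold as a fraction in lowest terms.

Player 1; ρ ≥ 12/17

For Player 1: deviation gain 21−9 = 12, per-period punishment loss 9−4 = 5. IC gives ρ ≥ 12/17.
For Player 2: gain 8, loss 15 per period, so ρ ≥ 8/23.
The tighter constraint is Player 1's, so cooperation needs ρ ≥ 12/17.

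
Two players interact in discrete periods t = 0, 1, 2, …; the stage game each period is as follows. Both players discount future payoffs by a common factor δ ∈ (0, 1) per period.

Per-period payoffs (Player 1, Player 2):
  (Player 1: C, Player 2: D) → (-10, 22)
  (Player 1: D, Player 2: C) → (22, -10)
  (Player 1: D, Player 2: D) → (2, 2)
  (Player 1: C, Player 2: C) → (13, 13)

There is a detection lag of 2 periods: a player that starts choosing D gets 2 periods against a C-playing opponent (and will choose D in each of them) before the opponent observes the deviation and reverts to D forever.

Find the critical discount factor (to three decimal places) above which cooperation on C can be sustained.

The best deviation is to choose D for all 2 undetected periods, earning 22 each, then 2 forever once detected.
Deviation value: 22(1−δ^2)/(1−δ) + 2δ^2/(1−δ); cooperation value: 13/(1−δ).
IC: 13 ≥ 22(1−δ^2) + 2δ^2 = 22 − 20δ^2.
So δ^2 ≥ 9/20, giving δ ≥ (9/20)^(1/2) ≈ 0.671.

0.671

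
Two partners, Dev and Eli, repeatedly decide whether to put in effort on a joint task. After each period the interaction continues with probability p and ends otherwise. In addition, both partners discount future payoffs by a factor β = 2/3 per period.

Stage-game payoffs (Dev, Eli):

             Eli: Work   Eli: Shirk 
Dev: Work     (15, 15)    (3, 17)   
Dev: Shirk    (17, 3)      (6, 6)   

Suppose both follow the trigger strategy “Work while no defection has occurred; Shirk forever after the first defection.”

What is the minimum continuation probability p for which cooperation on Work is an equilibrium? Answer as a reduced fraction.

With continuation probability p and discount β, the effective per-period discount factor is βp.
Grim-trigger IC: βp ≥ (17−15)/(17−6) = 2/11.
So p ≥ (2/11)/(2/3) = 3/11.

3/11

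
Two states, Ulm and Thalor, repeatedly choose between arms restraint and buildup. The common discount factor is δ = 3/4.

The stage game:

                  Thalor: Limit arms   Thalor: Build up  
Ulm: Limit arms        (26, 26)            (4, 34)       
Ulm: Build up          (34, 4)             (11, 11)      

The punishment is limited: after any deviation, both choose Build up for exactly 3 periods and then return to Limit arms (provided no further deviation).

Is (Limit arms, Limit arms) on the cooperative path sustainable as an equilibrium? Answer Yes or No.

Comparing payoff streams over the 4 periods until play realigns: cooperate → 26(1+δ+…+δ^3); deviate → 34 + 11(δ+…+δ^3).
Cooperation is sustained iff (26−11)(δ+…+δ^3) ≥ 34−26.
δ+…+δ^3 = 3/4·(1−(3/4)^3)/(1−3/4) = 1.7344, and (34−26)/(26−11) = 0.5333.
1.7344 ≥ 0.5333, so cooperation is sustainable.

Yes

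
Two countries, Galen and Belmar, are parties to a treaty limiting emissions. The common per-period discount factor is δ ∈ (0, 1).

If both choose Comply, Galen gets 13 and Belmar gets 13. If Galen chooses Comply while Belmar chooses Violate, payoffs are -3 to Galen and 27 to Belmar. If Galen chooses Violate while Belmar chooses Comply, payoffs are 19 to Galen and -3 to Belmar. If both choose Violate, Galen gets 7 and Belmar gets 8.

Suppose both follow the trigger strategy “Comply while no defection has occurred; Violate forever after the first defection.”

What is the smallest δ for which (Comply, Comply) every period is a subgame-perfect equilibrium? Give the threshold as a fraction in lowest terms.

For Galen: deviation gain 19−13 = 6, per-period punishment loss 13−7 = 6. IC gives δ ≥ 6/12 = 1/2.
For Belmar: gain 14, loss 5 per period, so δ ≥ 14/19.
The tighter constraint is Belmar's, so cooperation needs δ ≥ 14/19.

14/19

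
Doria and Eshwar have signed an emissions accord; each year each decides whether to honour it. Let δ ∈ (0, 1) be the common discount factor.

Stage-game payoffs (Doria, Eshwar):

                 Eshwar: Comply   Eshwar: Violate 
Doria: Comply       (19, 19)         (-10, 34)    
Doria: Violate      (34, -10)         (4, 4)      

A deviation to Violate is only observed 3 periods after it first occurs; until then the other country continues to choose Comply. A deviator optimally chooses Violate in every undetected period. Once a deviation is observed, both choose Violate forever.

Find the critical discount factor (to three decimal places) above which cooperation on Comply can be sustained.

Deviating for the 3 undetected periods gains 34−19 = 15 per period over cooperation, then loses 19−4 = 15 per period forever once punishment starts.
Gain: 15(1 + δ + … + δ^2); loss: 15·δ^3/(1−δ).
No profitable deviation ⇔ 15(1−δ^3) ≤ 15·δ^3, i.e. δ^3 ≥ 15/(15+15) = 1/2.
Hence δ ≥ (1/2)^(1/3) ≈ 0.794.

0.794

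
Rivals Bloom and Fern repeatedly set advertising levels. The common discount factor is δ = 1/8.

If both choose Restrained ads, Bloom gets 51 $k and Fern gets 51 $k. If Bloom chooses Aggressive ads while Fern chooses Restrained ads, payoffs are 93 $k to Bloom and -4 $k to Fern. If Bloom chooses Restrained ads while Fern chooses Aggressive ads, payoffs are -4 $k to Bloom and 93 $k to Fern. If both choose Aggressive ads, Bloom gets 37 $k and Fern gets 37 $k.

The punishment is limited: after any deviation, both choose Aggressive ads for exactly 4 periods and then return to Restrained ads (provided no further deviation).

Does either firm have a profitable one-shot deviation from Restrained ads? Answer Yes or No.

Yes

Comparing payoff streams over the 5 periods until play realigns: cooperate → 51(1+δ+…+δ^4); deviate → 93 + 37(δ+…+δ^4).
Cooperation is sustained iff (51−37)(δ+…+δ^4) ≥ 93−51.
δ+…+δ^4 = 1/8·(1−(1/8)^4)/(1−1/8) = 0.1428, and (93−51)/(51−37) = 3.0000.
0.1428 < 3.0000, so cooperation is not sustainable.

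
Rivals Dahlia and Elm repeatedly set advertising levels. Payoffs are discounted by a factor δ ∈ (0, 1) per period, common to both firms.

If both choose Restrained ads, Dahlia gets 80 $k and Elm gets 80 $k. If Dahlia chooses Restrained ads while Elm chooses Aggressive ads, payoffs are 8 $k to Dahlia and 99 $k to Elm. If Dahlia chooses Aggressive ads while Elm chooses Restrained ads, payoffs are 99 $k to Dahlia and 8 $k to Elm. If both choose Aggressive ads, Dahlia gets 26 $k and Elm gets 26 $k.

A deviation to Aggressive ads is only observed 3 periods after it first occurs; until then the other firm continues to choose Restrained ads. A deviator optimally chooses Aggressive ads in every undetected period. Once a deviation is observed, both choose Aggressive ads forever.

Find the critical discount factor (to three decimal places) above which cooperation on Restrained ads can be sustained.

A deviator earns 99 for 3 periods, then 26 forever; cooperating earns 80 forever. Multiplying the IC by (1−δ):
80 ≥ 99(1−δ^3) + 26δ^3, so 73·δ^3 ≥ 19 and δ^3 ≥ 19/73.
δ ≥ (19/73)^(1/3) ≈ 0.638.

0.638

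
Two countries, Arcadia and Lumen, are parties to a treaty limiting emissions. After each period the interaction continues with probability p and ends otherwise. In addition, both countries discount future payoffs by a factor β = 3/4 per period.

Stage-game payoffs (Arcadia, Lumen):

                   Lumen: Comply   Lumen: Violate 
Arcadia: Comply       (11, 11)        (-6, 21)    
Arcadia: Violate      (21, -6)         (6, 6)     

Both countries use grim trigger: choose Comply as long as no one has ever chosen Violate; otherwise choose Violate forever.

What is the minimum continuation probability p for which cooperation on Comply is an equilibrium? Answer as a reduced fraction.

With continuation probability p and discount β, the effective per-period discount factor is βp.
Grim-trigger IC: βp ≥ (21−11)/(21−6) = 2/3.
So p ≥ (2/3)/(3/4) = 8/9.

8/9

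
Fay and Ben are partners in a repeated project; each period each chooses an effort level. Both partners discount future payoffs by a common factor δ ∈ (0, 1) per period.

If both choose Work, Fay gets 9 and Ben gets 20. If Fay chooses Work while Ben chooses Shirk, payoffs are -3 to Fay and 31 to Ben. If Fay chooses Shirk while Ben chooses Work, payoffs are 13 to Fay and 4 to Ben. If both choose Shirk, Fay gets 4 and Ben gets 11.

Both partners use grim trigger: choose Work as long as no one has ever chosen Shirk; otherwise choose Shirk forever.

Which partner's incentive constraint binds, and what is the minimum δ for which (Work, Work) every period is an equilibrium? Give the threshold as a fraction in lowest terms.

For Fay: deviation gain 13−9 = 4, per-period punishment loss 9−4 = 5. IC gives δ ≥ 4/9.
For Ben: gain 11, loss 9 per period, so δ ≥ 11/20.
The tighter constraint is Ben's, so cooperation needs δ ≥ 11/20.

Ben; δ ≥ 11/20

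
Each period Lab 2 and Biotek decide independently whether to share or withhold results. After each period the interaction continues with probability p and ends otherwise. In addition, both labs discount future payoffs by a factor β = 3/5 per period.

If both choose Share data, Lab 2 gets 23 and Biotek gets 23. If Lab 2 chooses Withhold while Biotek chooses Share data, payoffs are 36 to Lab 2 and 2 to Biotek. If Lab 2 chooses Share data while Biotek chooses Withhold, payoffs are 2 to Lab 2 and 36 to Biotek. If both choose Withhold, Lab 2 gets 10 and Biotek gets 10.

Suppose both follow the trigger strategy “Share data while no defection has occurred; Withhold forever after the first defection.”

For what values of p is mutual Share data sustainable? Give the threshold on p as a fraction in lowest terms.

5/6

With continuation probability p and discount β, the effective per-period discount factor is βp.
Grim-trigger IC: βp ≥ (36−23)/(36−10) = 1/2.
So p ≥ (1/2)/(3/5) = 5/6.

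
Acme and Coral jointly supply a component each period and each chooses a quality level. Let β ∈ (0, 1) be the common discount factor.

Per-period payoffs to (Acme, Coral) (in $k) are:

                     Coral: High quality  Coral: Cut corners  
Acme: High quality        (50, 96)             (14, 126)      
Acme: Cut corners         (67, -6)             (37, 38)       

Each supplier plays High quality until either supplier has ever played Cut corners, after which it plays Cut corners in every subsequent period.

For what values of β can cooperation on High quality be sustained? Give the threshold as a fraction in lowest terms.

17/30

Acme: cooperation gives 50 each period; deviation gives 67 once then 37 forever.
  50/(1−β) ≥ 67 + 37β/(1−β) ⇒ β ≥ 17/30.
Coral: cooperation gives 96 each period; deviation gives 126 once then 38 forever.
  β ≥ 30/88 = 15/44.
Both must hold, so the binding constraint is Acme's: β ≥ 17/30.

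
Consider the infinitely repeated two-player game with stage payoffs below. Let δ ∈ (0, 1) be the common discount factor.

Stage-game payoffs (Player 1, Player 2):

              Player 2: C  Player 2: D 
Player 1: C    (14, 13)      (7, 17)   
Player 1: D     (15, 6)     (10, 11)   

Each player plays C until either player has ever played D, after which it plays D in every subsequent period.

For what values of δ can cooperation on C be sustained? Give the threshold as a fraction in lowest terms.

Player 1's threshold: (15−14)/(15−10) = 1/5.
Player 2's threshold: (17−13)/(17−11) = 2/3.
1/5 < 2/3, so Player 2 binds and δ* = 2/3.

2/3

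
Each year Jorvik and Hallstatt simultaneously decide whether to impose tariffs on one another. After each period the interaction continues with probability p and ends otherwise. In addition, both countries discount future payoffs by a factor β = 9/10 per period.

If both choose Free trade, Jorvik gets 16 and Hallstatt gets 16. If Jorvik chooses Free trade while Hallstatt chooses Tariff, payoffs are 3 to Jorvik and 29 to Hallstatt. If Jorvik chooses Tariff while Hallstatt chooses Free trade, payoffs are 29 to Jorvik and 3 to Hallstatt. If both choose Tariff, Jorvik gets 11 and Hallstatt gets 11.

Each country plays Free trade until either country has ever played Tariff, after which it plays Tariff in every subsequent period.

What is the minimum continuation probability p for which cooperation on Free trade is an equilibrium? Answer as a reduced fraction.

65/81

With continuation probability p and discount β, the effective per-period discount factor is βp.
Grim-trigger IC: βp ≥ (29−16)/(29−11) = 13/18.
So p ≥ (13/18)/(9/10) = 65/81.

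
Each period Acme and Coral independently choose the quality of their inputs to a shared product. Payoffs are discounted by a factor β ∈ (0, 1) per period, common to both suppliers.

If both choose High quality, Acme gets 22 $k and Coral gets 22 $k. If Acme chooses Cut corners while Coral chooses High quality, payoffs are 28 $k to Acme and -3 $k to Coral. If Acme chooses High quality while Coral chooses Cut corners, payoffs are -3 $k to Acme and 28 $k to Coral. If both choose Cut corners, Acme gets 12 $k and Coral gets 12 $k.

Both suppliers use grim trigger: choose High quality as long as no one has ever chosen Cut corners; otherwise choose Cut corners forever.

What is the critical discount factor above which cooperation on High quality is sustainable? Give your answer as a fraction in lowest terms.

22/(1−β) ≥ 28 + 12β/(1−β)
22 ≥ 28 − 16β
β ≥ 6/16 = 3/8.

3/8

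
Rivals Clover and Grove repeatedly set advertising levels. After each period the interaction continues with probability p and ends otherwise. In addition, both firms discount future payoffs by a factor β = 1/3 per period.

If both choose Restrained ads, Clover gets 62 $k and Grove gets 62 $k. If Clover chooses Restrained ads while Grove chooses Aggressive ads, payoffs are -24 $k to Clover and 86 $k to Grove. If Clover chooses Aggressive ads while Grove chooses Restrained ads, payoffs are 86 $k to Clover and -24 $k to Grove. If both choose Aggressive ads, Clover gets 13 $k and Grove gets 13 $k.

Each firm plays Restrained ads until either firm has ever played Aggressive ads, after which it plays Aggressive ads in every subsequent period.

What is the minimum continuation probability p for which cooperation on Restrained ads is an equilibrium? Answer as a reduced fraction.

72/73

With continuation probability p and discount β, the effective per-period discount factor is βp.
Grim-trigger IC: βp ≥ (86−62)/(86−13) = 24/73.
So p ≥ (24/73)/(1/3) = 72/73.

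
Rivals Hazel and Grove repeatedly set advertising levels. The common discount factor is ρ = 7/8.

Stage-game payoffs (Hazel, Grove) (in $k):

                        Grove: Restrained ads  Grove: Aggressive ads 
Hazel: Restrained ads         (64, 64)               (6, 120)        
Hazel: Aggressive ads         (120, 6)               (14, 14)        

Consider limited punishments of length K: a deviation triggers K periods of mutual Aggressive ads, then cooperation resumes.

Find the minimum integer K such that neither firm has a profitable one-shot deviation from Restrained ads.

No profitable deviation requires (64−14)(ρ+…+ρ^K) ≥ 120−64, i.e. ρ+…+ρ^K ≥ 28/25 ≈ 1.1200.
With ρ = 7/8, the partial sums are K=1: 0.8750, K=2: 1.6406.
K = 2 is the first length at which the sum reaches 1.1200.

2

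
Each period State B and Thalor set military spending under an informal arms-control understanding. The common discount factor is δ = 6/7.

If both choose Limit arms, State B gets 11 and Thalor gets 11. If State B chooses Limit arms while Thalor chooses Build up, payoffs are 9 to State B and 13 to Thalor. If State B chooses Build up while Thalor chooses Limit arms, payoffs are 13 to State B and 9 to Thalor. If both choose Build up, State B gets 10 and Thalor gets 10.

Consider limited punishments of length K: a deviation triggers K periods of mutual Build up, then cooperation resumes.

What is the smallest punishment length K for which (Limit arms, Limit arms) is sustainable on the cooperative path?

IC: δ(1−δ^K)/(1−δ) ≥ (13−11)/(11−10) = 2.
With δ = 6/7: need 1 − δ^K ≥ 2·(1−6/7)/(6/7), i.e. δ^K ≤ 0.6667.
Since (6/7)^2 = 0.7347 and (6/7)^3 = 0.6297, the smallest such K is 3.

3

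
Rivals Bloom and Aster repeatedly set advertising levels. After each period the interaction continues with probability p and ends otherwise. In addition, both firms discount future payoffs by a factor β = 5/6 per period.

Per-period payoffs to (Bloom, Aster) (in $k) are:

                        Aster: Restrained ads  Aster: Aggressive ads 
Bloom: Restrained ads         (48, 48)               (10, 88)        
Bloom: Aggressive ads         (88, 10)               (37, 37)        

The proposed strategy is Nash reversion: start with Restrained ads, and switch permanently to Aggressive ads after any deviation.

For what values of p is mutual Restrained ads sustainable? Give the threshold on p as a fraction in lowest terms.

16/17

Expected continuation weight on next period's payoff is β·p = 5/6·p, which plays the role of the discount factor.
Cooperation requires 5/6·p ≥ (88−48)/(88−37) = 40/51, hence p ≥ 16/17.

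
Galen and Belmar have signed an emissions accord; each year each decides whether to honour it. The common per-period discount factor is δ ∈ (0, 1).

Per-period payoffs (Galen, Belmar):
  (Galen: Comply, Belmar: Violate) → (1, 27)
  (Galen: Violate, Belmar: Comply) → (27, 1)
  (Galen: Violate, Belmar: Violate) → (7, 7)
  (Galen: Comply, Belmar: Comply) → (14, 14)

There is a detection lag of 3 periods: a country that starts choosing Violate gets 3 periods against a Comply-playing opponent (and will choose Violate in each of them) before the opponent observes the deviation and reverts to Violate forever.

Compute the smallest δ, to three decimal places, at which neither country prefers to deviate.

0.866

Deviating for the 3 undetected periods gains 27−14 = 13 per period over cooperation, then loses 14−7 = 7 per period forever once punishment starts.
Gain: 13(1 + δ + … + δ^2); loss: 7·δ^3/(1−δ).
No profitable deviation ⇔ 13(1−δ^3) ≤ 7·δ^3, i.e. δ^3 ≥ 13/(13+7) = 13/20.
Hence δ ≥ (13/20)^(1/3) ≈ 0.866.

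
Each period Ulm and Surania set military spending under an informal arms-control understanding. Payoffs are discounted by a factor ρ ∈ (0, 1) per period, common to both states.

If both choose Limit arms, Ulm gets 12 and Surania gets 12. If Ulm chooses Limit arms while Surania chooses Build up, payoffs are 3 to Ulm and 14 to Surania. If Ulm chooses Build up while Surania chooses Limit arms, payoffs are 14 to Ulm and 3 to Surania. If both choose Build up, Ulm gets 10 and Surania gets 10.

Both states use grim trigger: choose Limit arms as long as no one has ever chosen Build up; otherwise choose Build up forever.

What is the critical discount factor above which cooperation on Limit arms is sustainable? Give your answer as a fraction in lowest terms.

12/(1−ρ) ≥ 14 + 10ρ/(1−ρ)
12 ≥ 14 − 4ρ
ρ ≥ 2/4 = 1/2.

1/2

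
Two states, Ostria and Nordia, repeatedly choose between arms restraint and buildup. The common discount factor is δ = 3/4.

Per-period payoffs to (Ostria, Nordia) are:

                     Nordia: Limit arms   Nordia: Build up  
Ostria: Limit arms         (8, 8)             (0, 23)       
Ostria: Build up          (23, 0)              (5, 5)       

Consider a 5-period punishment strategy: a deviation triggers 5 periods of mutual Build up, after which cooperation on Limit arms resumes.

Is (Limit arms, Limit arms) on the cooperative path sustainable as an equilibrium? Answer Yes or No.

No

IC: δ+…+δ^5 ≥ (23−8)/(8−5) = 5.
At δ = 3/4: partial sum = 2.2881 < 5.0000. Cooperation not sustainable.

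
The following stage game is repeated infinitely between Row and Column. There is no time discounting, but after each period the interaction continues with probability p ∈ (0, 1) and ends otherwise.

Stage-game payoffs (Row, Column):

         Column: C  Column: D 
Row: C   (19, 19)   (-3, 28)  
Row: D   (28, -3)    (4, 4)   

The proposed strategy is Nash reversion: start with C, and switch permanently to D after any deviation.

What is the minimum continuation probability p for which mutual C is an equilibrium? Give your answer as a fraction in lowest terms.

3/8

Expected cooperation value is 19 + p·19 + p²·19 + … = 19/(1−p); deviation gives 28 + p·4/(1−p).
19 ≥ 28(1−p) + 4p ⇒ 24p ≥ 9 ⇒ p ≥ 9/24 = 3/8.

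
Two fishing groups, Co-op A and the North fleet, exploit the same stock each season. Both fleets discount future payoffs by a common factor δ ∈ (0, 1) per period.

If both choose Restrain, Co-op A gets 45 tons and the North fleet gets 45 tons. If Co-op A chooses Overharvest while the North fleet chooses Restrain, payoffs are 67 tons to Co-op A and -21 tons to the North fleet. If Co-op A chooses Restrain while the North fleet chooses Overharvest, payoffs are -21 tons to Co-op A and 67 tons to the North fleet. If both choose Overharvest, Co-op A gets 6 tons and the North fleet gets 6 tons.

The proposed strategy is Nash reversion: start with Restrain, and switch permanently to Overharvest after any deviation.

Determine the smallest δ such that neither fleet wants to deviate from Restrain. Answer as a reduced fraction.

22/61

Under grim trigger the critical discount factor is (T−C)/(T−P) with T = 67, C = 45, P = 6.
δ* = (67−45)/(67−6) = 22/61.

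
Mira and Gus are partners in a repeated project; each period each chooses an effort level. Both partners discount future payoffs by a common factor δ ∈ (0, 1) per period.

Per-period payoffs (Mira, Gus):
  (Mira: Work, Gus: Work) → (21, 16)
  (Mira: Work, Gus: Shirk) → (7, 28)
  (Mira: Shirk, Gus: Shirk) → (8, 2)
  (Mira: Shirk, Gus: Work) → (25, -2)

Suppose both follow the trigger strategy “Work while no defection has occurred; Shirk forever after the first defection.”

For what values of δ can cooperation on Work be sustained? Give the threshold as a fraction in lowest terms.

6/13

Mira: cooperation gives 21 each period; deviation gives 25 once then 8 forever.
  21/(1−δ) ≥ 25 + 8δ/(1−δ) ⇒ δ ≥ 4/17.
Gus: cooperation gives 16 each period; deviation gives 28 once then 2 forever.
  δ ≥ 12/26 = 6/13.
Both must hold, so the binding constraint is Gus's: δ ≥ 6/13.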